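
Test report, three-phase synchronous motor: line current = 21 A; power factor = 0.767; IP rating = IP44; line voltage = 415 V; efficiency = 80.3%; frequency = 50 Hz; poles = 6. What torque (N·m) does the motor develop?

88.8 N·m

P_in = √3·V·I·cosφ = 1.732 × 415 × 21 × 0.767 = 11577 W
P_out = η·P_in = 0.803 × 11577 = 9296 W
n = n_s = 120×50/6 = 1000 rpm (synchronous)
ω = 2π×1000/60 = 104.7 rad/s
τ = P_out/ω = 9296/104.7 = 88.8 N·m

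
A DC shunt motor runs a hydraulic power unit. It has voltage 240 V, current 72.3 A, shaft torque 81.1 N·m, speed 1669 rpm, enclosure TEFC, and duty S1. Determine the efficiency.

ω = 2π × 1669/60 = 174.8 rad/s; P_out = τω = 81.1 × 174.8 = 14176 W
P_in = V·I = 240 × 72.3 = 17352 W
η = P_out / P_in = 14176 / 17352 = 0.817 = 81.7%

81.7 %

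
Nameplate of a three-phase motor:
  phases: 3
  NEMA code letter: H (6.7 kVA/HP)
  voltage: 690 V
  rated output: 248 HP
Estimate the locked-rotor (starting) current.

1390 A

S_LR = 6.7 × 248 = 1661.6 kVA
I_LR = S_LR/(√3·V_L) = 1661600/(1.732×690) = 1390 A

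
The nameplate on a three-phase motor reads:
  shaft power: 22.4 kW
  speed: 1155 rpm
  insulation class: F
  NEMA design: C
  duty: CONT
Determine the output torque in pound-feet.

137 lb·ft

ω = 2π × 1155/60 = 121 rad/s
τ = P/ω = 22400/121 = 185.1 N·m
In lb·ft: 185.1/1.356 = 137 lb·ft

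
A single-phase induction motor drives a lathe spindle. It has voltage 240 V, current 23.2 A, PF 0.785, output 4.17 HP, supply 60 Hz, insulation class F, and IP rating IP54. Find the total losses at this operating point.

P_in = V·I·cosφ = 240×23.2×0.785 = 4371 W
P_out = 4.17×746 = 3111 W
Losses = P_in − P_out = 4371 − 3111 = 1260 W

1260 W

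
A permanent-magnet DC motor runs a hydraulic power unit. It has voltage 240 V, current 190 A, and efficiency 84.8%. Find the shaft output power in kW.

38.7 kW

P_in = V·I = 240 × 190 = 45600 W
P_out = η·P_in = 0.848 × 45600 = 38669 W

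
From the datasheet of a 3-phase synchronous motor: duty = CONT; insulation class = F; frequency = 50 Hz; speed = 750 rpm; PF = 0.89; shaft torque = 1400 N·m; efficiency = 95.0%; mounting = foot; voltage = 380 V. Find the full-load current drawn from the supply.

198 A

ω = 2π×750/60 = 78.54 rad/s; P_out = τω = 1400 × 78.54 = 109956 W
P_in = P_out / η = 109956 / 0.950 = 115743 W
I_L = P_in / (√3·V_L·cosφ) = 115743 / (1.732 × 380 × 0.89) = 198 A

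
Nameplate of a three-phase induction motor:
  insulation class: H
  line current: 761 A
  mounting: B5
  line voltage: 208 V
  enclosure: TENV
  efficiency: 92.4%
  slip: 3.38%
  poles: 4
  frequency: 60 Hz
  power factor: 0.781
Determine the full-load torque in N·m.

1090 N·m

P_in = √3·V·I·cosφ = 1.732 × 208 × 761 × 0.781 = 214115 W
P_out = η·P_in = 0.924 × 214115 = 197842 W
n_s = 120×60/4 = 1800 rpm; n = 1800×(1−0.0338) = 1739 rpm
ω = 2π×1739/60 = 182.1 rad/s
τ = P_out/ω = 197842/182.1 = 1090 N·m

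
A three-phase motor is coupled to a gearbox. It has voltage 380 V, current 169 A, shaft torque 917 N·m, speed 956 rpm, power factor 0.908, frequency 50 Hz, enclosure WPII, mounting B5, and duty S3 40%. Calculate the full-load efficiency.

ω = 2π × 956/60 = 100.1 rad/s; P_out = τω = 917 × 100.1 = 91792 W
P_in = √3·V_L·I_L·cosφ = 1.732 × 380 × 169 × 0.908 = 100996 W
η = P_out / P_in = 91792 / 100996 = 0.909 = 90.9%

90.9 %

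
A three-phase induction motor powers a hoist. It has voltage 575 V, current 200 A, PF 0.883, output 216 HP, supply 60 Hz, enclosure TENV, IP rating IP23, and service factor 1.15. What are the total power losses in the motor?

P_in = √3·V·I·cosφ = 1.732×575×200×0.883 = 175876 W
P_out = 216×746 = 161136 W
Losses = P_in − P_out = 175876 − 161136 = 14740 W

14.7 kW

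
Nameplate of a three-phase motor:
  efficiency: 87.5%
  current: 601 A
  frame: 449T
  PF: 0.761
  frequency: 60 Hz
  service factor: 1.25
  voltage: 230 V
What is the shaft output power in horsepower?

214 HP

P_in = √3·V·I·cosφ = 1.732 × 230 × 601 × 0.761 = 182194 W
P_out = η·P_in = 0.875 × 182194 = 159420 W
= 159420/746 = 214 HP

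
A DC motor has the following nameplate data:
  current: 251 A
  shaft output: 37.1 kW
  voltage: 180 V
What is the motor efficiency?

P_out = 37.1 kW = 37100 W
P_in = V·I = 180 × 251 = 45180 W
η = P_out / P_in = 37100 / 45180 = 0.821 = 82.1%

82.1 %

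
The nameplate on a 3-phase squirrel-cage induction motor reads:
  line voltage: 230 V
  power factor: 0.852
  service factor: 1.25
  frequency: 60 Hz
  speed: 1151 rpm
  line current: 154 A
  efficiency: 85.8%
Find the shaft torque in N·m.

372 N·m

P_in = √3·V·I·cosφ = 1.732 × 230 × 154 × 0.852 = 52268 W
P_out = η·P_in = 0.858 × 52268 = 44846 W
n = 1151 rpm
ω = 2π×1151/60 = 120.5 rad/s
τ = P_out/ω = 44846/120.5 = 372 N·m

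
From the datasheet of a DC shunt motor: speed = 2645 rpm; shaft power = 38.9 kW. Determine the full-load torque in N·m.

ω = 2π × 2645/60 = 277 rad/s
τ = P/ω = 38900/277 = 140 N·m

140 N·m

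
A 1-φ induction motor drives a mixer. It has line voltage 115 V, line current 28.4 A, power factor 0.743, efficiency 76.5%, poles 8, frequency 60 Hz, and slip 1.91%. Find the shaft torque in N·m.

P_in = V·I·cosφ = 115 × 28.4 × 0.743 = 2427 W
P_out = η·P_in = 0.765 × 2427 = 1857 W
n_s = 120×60/8 = 900 rpm; n = 900×(1−0.0191) = 883 rpm
ω = 2π×883/60 = 92.47 rad/s
τ = P_out/ω = 1857/92.47 = 20.1 N·m

20.1 N·m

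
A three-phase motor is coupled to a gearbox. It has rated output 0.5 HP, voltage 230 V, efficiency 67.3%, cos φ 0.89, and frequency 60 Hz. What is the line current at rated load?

P_out = 0.5 × 746 = 373 W
P_in = P_out / η = 373 / 0.673 = 554 W
I_L = P_in / (√3·V_L·cosφ) = 554 / (1.732 × 230 × 0.89) = 1.56 A

1.56 A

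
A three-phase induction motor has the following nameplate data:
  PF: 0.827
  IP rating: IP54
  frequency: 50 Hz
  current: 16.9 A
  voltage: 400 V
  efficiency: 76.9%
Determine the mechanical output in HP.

9.98 HP

P_in = √3·V·I·cosφ = 1.732 × 400 × 16.9 × 0.827 = 9683 W
P_out = η·P_in = 0.769 × 9683 = 7446 W
= 7446/746 = 9.98 HP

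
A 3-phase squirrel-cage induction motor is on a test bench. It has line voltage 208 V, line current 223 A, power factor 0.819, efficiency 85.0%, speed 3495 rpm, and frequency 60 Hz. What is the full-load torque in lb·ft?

113 lb·ft

P_in = √3·V·I·cosφ = 1.732 × 208 × 223 × 0.819 = 65796 W
P_out = η·P_in = 0.85 × 65796 = 55927 W
n = 3495 rpm
ω = 2π×3495/60 = 366 rad/s
τ = P_out/ω = 55927/366 = 152.8 N·m
In lb·ft: 152.8/1.356 = 113 lb·ft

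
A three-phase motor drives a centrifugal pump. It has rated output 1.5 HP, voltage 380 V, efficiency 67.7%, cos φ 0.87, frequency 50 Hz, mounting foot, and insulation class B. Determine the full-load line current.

2.89 A

P_out = 1.5 × 746 = 1119 W
P_in = P_out / η = 1119 / 0.677 = 1653 W
I_L = P_in / (√3·V_L·cosφ) = 1653 / (1.732 × 380 × 0.87) = 2.89 A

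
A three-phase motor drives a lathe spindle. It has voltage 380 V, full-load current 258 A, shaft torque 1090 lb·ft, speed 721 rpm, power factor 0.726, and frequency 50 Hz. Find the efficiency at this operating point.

90.5 %

τ = 1090 lb·ft × 1.356 = 1478 N·m
ω = 2π × 721/60 = 75.5 rad/s; P_out = τω = 1478 × 75.5 = 111589 W
P_in = √3·V_L·I_L·cosφ = 1.732 × 380 × 258 × 0.726 = 123279 W
η = P_out / P_in = 111589 / 123279 = 0.905 = 90.5%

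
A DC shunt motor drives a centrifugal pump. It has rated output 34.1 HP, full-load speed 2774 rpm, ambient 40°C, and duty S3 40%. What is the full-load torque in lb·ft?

P_out = 34.1 × 746 = 25439 W
ω = 2π × 2774/60 = 290.5 rad/s
τ = P_out/ω = 25439/290.5 = 87.57 N·m
In lb·ft: 87.57/1.356 = 64.6 lb·ft

64.6 lb·ft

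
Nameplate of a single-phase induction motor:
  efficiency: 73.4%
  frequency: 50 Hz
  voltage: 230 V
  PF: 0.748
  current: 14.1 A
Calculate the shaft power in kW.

1.78 kW

P_in = V·I·cosφ = 230 × 14.1 × 0.748 = 2426 W
P_out = η·P_in = 0.734 × 2426 = 1781 W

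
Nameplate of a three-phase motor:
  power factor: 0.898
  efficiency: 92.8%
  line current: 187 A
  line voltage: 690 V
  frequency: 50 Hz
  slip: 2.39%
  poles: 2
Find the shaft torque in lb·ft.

P_in = √3·V·I·cosφ = 1.732 × 690 × 187 × 0.898 = 200685 W
P_out = η·P_in = 0.928 × 200685 = 186236 W
n_s = 120×50/2 = 3000 rpm; n = 3000×(1−0.0239) = 2928 rpm
ω = 2π×2928/60 = 306.6 rad/s
τ = P_out/ω = 186236/306.6 = 607.4 N·m
In lb·ft: 607.4/1.356 = 448 lb·ft

448 lb·ft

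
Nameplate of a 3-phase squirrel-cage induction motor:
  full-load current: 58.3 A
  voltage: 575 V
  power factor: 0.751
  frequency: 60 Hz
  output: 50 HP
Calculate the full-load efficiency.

85.5 %

P_out = 50 × 746 = 37300 W
P_in = √3·V_L·I_L·cosφ = 1.732 × 575 × 58.3 × 0.751 = 43604 W
η = P_out / P_in = 37300 / 43604 = 0.855 = 85.5%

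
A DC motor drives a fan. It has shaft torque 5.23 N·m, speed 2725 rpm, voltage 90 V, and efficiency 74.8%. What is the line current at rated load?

22.2 A

ω = 2π×2725/60 = 285.4 rad/s; P_out = τω = 5.23 × 285.4 = 1493 W
P_in = P_out / η = 1493 / 0.748 = 1996 W
I = P_in / V = 1996 / 90 = 22.2 A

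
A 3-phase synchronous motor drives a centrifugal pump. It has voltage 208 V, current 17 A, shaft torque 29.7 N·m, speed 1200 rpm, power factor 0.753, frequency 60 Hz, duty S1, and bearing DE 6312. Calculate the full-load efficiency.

ω = 2π × 1200/60 = 125.7 rad/s; P_out = τω = 29.7 × 125.7 = 3733 W
P_in = √3·V_L·I_L·cosφ = 1.732 × 208 × 17 × 0.753 = 4612 W
η = P_out / P_in = 3733 / 4612 = 0.809 = 80.9%

80.9 %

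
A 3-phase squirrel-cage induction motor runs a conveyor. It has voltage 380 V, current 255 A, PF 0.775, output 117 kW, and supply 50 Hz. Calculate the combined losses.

13100 W

P_in = √3·V·I·cosφ = 1.732×380×255×0.775 = 130069 W
P_out = 117000 W
Losses = P_in − P_out = 130069 − 117000 = 13069 W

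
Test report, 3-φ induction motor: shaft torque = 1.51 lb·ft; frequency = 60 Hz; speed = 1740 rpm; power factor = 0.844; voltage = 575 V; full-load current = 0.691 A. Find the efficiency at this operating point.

64.2 %

τ = 1.51 lb·ft × 1.356 = 2.048 N·m
ω = 2π × 1740/60 = 182.2 rad/s; P_out = τω = 2.048 × 182.2 = 373 W
P_in = √3·V_L·I_L·cosφ = 1.732 × 575 × 0.691 × 0.844 = 581 W
η = P_out / P_in = 373 / 581 = 0.642 = 64.2%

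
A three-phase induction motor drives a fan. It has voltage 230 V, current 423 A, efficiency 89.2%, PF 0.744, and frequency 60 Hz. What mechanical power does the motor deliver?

112 kW

P_in = √3·V·I·cosφ = 1.732 × 230 × 423 × 0.744 = 125369 W
P_out = η·P_in = 0.892 × 125369 = 111829 W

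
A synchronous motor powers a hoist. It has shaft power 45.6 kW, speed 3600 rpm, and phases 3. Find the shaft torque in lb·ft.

ω = 2π × 3600/60 = 377 rad/s
τ = P/ω = 45600/377 = 121 N·m
In lb·ft: 121/1.356 = 89.2 lb·ft

89.2 lb·ft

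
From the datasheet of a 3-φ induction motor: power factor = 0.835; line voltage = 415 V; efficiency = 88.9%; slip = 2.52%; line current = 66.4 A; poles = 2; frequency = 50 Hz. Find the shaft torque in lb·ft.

85.3 lb·ft

P_in = √3·V·I·cosφ = 1.732 × 415 × 66.4 × 0.835 = 39852 W
P_out = η·P_in = 0.889 × 39852 = 35428 W
n_s = 120×50/2 = 3000 rpm; n = 3000×(1−0.0252) = 2924 rpm
ω = 2π×2924/60 = 306.2 rad/s
τ = P_out/ω = 35428/306.2 = 115.7 N·m
In lb·ft: 115.7/1.356 = 85.3 lb·ft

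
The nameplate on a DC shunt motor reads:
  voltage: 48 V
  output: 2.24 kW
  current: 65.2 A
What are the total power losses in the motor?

P_in = V·I = 48×65.2 = 3130 W
P_out = 2240 W
Losses = P_in − P_out = 3130 − 2240 = 890 W

890 W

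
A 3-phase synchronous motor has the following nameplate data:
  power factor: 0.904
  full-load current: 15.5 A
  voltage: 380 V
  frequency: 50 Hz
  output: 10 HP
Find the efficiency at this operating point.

80.9 %

P_out = 10 × 746 = 7460 W
P_in = √3·V_L·I_L·cosφ = 1.732 × 380 × 15.5 × 0.904 = 9222 W
η = P_out / P_in = 7460 / 9222 = 0.809 = 80.9%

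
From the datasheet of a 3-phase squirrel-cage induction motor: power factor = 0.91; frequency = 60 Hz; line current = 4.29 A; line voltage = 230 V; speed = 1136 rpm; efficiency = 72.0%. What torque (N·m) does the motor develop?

P_in = √3·V·I·cosφ = 1.732 × 230 × 4.29 × 0.91 = 1555 W
P_out = η·P_in = 0.72 × 1555 = 1120 W
n = 1136 rpm
ω = 2π×1136/60 = 119 rad/s
τ = P_out/ω = 1120/119 = 9.41 N·m

9.41 N·m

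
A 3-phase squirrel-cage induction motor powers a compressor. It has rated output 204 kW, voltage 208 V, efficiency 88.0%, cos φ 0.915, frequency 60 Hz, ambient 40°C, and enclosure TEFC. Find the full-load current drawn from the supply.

703 A

P_out = 204 kW = 204000 W
P_in = P_out / η = 204000 / 0.880 = 231818 W
I_L = P_in / (√3·V_L·cosφ) = 231818 / (1.732 × 208 × 0.915) = 703 A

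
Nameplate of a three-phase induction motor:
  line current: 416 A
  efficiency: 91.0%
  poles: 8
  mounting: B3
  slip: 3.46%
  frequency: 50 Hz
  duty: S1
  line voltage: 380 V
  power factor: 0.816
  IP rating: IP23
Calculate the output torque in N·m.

P_in = √3·V·I·cosφ = 1.732 × 380 × 416 × 0.816 = 223416 W
P_out = η·P_in = 0.91 × 223416 = 203309 W
n_s = 120×50/8 = 750 rpm; n = 750×(1−0.0346) = 724 rpm
ω = 2π×724/60 = 75.82 rad/s
τ = P_out/ω = 203309/75.82 = 2680 N·m

2680 N·m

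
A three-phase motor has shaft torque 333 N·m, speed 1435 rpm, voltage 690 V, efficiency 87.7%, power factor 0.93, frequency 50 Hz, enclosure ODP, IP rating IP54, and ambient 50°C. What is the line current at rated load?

ω = 2π×1435/60 = 150.3 rad/s; P_out = τω = 333 × 150.3 = 50050 W
P_in = P_out / η = 50050 / 0.877 = 57070 W
I_L = P_in / (√3·V_L·cosφ) = 57070 / (1.732 × 690 × 0.93) = 51.3 A

51.3 A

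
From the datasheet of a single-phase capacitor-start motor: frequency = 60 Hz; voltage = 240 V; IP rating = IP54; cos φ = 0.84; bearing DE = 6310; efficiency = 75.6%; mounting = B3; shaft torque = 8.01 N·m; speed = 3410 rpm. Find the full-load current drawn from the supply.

18.8 A

ω = 2π×3410/60 = 357.1 rad/s; P_out = τω = 8.01 × 357.1 = 2860 W
P_in = P_out / η = 2860 / 0.756 = 3783 W
I = P_in / (V·cosφ) = 3783 / (240 × 0.84) = 18.8 A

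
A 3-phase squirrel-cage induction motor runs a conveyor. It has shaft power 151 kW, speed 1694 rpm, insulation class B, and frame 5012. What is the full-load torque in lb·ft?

ω = 2π × 1694/60 = 177.4 rad/s
τ = P/ω = 151000/177.4 = 851.2 N·m
In lb·ft: 851.2/1.356 = 628 lb·ft

628 lb·ft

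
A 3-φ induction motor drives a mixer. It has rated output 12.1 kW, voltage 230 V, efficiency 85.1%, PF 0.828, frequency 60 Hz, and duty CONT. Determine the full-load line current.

43.1 A

P_out = 12.1 kW = 12100 W
P_in = P_out / η = 12100 / 0.851 = 14219 W
I_L = P_in / (√3·V_L·cosφ) = 14219 / (1.732 × 230 × 0.828) = 43.1 A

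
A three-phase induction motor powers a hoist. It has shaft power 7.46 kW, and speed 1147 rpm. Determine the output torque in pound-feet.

ω = 2π × 1147/60 = 120.1 rad/s
τ = P/ω = 7460/120.1 = 62.11 N·m
In lb·ft: 62.11/1.356 = 45.8 lb·ft

45.8 lb·ft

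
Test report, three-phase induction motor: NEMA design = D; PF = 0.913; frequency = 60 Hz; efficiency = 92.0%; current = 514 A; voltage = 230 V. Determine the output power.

P_in = √3·V·I·cosφ = 1.732 × 230 × 514 × 0.913 = 186943 W
P_out = η·P_in = 0.92 × 186943 = 171988 W

172 kW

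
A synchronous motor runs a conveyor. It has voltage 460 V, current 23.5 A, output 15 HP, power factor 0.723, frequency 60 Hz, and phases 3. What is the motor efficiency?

P_out = 15 × 746 = 11190 W
P_in = √3·V_L·I_L·cosφ = 1.732 × 460 × 23.5 × 0.723 = 13537 W
η = P_out / P_in = 11190 / 13537 = 0.827 = 82.7%

82.7 %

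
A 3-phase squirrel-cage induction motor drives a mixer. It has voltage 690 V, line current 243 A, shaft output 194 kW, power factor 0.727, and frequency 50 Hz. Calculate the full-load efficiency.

P_out = 194 kW = 194000 W
P_in = √3·V_L·I_L·cosφ = 1.732 × 690 × 243 × 0.727 = 211124 W
η = P_out / P_in = 194000 / 211124 = 0.919 = 91.9%

91.9 %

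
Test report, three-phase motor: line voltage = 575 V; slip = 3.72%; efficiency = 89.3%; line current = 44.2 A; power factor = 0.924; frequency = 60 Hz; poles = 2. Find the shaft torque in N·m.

P_in = √3·V·I·cosφ = 1.732 × 575 × 44.2 × 0.924 = 40673 W
P_out = η·P_in = 0.893 × 40673 = 36321 W
n_s = 120×60/2 = 3600 rpm; n = 3600×(1−0.0372) = 3466 rpm
ω = 2π×3466/60 = 363 rad/s
τ = P_out/ω = 36321/363 = 100 N·m

100 N·m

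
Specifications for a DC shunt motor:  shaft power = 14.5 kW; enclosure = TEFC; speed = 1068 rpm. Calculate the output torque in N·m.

ω = 2π × 1068/60 = 111.8 rad/s
τ = P/ω = 14500/111.8 = 130 N·m

130 N·m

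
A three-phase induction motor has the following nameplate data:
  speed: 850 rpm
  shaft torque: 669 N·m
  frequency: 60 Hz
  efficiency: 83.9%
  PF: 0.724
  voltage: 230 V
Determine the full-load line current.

246 A

ω = 2π×850/60 = 89.01 rad/s; P_out = τω = 669 × 89.01 = 59548 W
P_in = P_out / η = 59548 / 0.839 = 70975 W
I_L = P_in / (√3·V_L·cosφ) = 70975 / (1.732 × 230 × 0.724) = 246 A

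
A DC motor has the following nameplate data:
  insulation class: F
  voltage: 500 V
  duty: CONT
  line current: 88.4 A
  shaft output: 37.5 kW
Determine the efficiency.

P_out = 37.5 kW = 37500 W
P_in = V·I = 500 × 88.4 = 44200 W
η = P_out / P_in = 37500 / 44200 = 0.848 = 84.8%

84.8 %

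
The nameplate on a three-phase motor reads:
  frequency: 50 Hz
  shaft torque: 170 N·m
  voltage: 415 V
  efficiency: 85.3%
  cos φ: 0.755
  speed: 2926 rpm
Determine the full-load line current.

113 A

ω = 2π×2926/60 = 306.4 rad/s; P_out = τω = 170 × 306.4 = 52088 W
P_in = P_out / η = 52088 / 0.853 = 61064 W
I_L = P_in / (√3·V_L·cosφ) = 61064 / (1.732 × 415 × 0.755) = 113 A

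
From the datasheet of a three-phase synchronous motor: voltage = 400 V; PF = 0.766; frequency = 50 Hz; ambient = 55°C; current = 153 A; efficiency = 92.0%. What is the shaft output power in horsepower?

P_in = √3·V·I·cosφ = 1.732 × 400 × 153 × 0.766 = 81195 W
P_out = η·P_in = 0.92 × 81195 = 74699 W
= 74699/746 = 100 HP

100 HP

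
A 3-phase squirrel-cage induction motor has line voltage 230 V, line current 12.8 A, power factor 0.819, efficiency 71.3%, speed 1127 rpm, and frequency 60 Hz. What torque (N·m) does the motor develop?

P_in = √3·V·I·cosφ = 1.732 × 230 × 12.8 × 0.819 = 4176 W
P_out = η·P_in = 0.713 × 4176 = 2977 W
n = 1127 rpm
ω = 2π×1127/60 = 118 rad/s
τ = P_out/ω = 2977/118 = 25.2 N·m

25.2 N·m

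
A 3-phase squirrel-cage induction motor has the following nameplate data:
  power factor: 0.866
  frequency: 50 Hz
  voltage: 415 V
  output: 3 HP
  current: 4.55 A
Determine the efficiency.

P_out = 3 × 746 = 2238 W
P_in = √3·V_L·I_L·cosφ = 1.732 × 415 × 4.55 × 0.866 = 2832 W
η = P_out / P_in = 2238 / 2832 = 0.790 = 79.0%

79.0 %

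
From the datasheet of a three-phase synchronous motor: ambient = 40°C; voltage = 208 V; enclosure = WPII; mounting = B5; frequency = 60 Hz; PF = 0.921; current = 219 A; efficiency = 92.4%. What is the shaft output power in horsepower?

90 HP

P_in = √3·V·I·cosφ = 1.732 × 208 × 219 × 0.921 = 72663 W
P_out = η·P_in = 0.924 × 72663 = 67141 W
= 67141/746 = 90 HP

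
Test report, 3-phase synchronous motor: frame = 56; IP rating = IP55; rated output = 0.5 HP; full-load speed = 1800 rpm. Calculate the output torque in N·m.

P_out = 0.5 × 746 = 373 W
ω = 2π × 1800/60 = 188.5 rad/s
τ = P_out/ω = 373/188.5 = 1.98 N·m

1.98 N·m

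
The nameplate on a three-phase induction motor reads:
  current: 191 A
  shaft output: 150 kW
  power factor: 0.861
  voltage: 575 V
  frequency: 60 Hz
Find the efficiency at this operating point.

91.6 %

P_out = 150 kW = 150000 W
P_in = √3·V_L·I_L·cosφ = 1.732 × 575 × 191 × 0.861 = 163777 W
η = P_out / P_in = 150000 / 163777 = 0.916 = 91.6%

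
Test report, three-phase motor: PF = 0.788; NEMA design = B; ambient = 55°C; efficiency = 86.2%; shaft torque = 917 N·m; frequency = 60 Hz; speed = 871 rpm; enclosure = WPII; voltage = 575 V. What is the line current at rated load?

ω = 2π×871/60 = 91.21 rad/s; P_out = τω = 917 × 91.21 = 83640 W
P_in = P_out / η = 83640 / 0.862 = 97030 W
I_L = P_in / (√3·V_L·cosφ) = 97030 / (1.732 × 575 × 0.788) = 124 A

124 A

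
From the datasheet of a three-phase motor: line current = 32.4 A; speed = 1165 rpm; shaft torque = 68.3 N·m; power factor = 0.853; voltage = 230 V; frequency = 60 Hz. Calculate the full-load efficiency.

ω = 2π × 1165/60 = 122 rad/s; P_out = τω = 68.3 × 122 = 8333 W
P_in = √3·V_L·I_L·cosφ = 1.732 × 230 × 32.4 × 0.853 = 11010 W
η = P_out / P_in = 8333 / 11010 = 0.757 = 75.7%

75.7 %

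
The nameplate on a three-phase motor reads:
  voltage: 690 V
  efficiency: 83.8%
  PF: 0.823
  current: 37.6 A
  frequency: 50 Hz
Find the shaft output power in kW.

P_in = √3·V·I·cosφ = 1.732 × 690 × 37.6 × 0.823 = 36982 W
P_out = η·P_in = 0.838 × 36982 = 30991 W

31 kW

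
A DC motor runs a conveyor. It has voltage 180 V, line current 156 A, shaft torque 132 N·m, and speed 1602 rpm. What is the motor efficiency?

78.9 %

ω = 2π × 1602/60 = 167.8 rad/s; P_out = τω = 132 × 167.8 = 22150 W
P_in = V·I = 180 × 156 = 28080 W
η = P_out / P_in = 22150 / 28080 = 0.789 = 78.9%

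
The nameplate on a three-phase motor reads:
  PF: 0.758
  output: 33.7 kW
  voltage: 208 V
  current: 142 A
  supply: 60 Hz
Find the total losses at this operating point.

P_in = √3·V·I·cosφ = 1.732×208×142×0.758 = 38777 W
P_out = 33700 W
Losses = P_in − P_out = 38777 − 33700 = 5077 W

5080 W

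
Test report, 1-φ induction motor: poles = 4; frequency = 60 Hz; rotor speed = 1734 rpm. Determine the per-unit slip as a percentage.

3.67 %

n_s = 120f/p = 120×60/4 = 1800 rpm
s = (n_s − n)/n_s = (1800 − 1734)/1800 = 0.0367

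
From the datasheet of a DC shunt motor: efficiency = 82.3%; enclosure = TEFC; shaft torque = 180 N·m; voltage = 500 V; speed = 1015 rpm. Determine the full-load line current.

46.5 A

ω = 2π×1015/60 = 106.3 rad/s; P_out = τω = 180 × 106.3 = 19134 W
P_in = P_out / η = 19134 / 0.823 = 23249 W
I = P_in / V = 23249 / 500 = 46.5 A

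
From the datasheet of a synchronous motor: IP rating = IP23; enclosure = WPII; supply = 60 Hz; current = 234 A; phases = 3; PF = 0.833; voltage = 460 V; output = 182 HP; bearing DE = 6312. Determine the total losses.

P_in = √3·V·I·cosφ = 1.732×460×234×0.833 = 155298 W
P_out = 182×746 = 135772 W
Losses = P_in − P_out = 155298 − 135772 = 19526 W

19.5 kW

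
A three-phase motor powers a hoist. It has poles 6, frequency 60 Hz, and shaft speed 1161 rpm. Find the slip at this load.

n_s = 120f/p = 120×60/6 = 1200 rpm
s = (n_s − n)/n_s = (1200 − 1161)/1200 = 0.0325

3.25 %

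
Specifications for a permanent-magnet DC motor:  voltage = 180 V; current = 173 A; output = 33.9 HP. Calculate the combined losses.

P_in = V·I = 180×173 = 31140 W
P_out = 33.9×746 = 25289 W
Losses = P_in − P_out = 31140 − 25289 = 5851 W

5.85 kW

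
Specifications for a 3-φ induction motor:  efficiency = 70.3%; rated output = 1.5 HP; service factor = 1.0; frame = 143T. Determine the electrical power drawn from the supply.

P_out = 1.5 × 746 = 1119 W
P_in = P_out/η = 1119/0.703 = 1592 W = 1.59 kW

1.59 kW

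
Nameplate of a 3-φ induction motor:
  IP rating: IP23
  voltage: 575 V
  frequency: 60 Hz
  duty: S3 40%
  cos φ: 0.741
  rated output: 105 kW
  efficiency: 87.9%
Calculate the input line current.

P_out = 105 kW = 105000 W
P_in = P_out / η = 105000 / 0.879 = 119454 W
I_L = P_in / (√3·V_L·cosφ) = 119454 / (1.732 × 575 × 0.741) = 162 A

162 A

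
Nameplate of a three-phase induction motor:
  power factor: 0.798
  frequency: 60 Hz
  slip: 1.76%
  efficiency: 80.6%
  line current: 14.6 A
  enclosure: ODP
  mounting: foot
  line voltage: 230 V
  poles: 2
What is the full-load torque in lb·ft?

P_in = √3·V·I·cosφ = 1.732 × 230 × 14.6 × 0.798 = 4641 W
P_out = η·P_in = 0.806 × 4641 = 3741 W
n_s = 120×60/2 = 3600 rpm; n = 3600×(1−0.0176) = 3537 rpm
ω = 2π×3537/60 = 370.4 rad/s
τ = P_out/ω = 3741/370.4 = 10.1 N·m
In lb·ft: 10.1/1.356 = 7.45 lb·ft

7.45 lb·ft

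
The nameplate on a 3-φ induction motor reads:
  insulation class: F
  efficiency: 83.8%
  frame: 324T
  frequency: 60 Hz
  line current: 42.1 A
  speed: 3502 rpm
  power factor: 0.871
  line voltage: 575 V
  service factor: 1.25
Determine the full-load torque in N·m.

83.5 N·m

P_in = √3·V·I·cosφ = 1.732 × 575 × 42.1 × 0.871 = 36519 W
P_out = η·P_in = 0.838 × 36519 = 30603 W
n = 3502 rpm
ω = 2π×3502/60 = 366.7 rad/s
τ = P_out/ω = 30603/366.7 = 83.5 N·m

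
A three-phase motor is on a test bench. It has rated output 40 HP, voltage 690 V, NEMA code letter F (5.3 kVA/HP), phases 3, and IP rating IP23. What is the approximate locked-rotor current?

177 A

S_LR = 5.3 × 40 = 212 kVA
I_LR = S_LR/(√3·V_L) = 212000/(1.732×690) = 177 A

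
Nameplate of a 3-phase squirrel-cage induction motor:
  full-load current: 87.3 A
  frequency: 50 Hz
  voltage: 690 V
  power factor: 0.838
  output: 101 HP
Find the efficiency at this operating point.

86.2 %

P_out = 101 × 746 = 75346 W
P_in = √3·V_L·I_L·cosφ = 1.732 × 690 × 87.3 × 0.838 = 87429 W
η = P_out / P_in = 75346 / 87429 = 0.862 = 86.2%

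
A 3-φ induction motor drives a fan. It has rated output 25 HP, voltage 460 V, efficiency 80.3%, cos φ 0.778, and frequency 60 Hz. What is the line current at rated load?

37.5 A

P_out = 25 × 746 = 18650 W
P_in = P_out / η = 18650 / 0.803 = 23225 W
I_L = P_in / (√3·V_L·cosφ) = 23225 / (1.732 × 460 × 0.778) = 37.5 A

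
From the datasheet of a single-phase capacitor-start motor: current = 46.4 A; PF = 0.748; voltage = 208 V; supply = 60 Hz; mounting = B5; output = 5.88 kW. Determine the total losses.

1340 W

P_in = V·I·cosφ = 208×46.4×0.748 = 7219 W
P_out = 5880 W
Losses = P_in − P_out = 7219 − 5880 = 1339 W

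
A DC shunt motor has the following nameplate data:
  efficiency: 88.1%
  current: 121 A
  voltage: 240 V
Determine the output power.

25.6 kW

P_in = V·I = 240 × 121 = 29040 W
P_out = η·P_in = 0.881 × 29040 = 25584 W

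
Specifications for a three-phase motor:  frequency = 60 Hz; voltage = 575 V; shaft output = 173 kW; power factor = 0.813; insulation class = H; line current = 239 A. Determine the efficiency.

89.4 %

P_out = 173 kW = 173000 W
P_in = √3·V_L·I_L·cosφ = 1.732 × 575 × 239 × 0.813 = 193510 W
η = P_out / P_in = 173000 / 193510 = 0.894 = 89.4%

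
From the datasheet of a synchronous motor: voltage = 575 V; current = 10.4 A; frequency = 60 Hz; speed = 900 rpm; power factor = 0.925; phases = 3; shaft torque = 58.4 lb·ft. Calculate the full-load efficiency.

τ = 58.4 lb·ft × 1.356 = 79.19 N·m
ω = 2π × 900/60 = 94.25 rad/s; P_out = τω = 79.19 × 94.25 = 7464 W
P_in = √3·V_L·I_L·cosφ = 1.732 × 575 × 10.4 × 0.925 = 9581 W
η = P_out / P_in = 7464 / 9581 = 0.779 = 77.9%

77.9 %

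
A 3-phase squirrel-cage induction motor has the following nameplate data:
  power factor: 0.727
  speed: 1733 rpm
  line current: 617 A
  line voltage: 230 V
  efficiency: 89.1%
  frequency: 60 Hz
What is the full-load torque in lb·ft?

P_in = √3·V·I·cosφ = 1.732 × 230 × 617 × 0.727 = 178688 W
P_out = η·P_in = 0.891 × 178688 = 159211 W
n = 1733 rpm
ω = 2π×1733/60 = 181.5 rad/s
τ = P_out/ω = 159211/181.5 = 877.2 N·m
In lb·ft: 877.2/1.356 = 647 lb·ft

647 lb·ft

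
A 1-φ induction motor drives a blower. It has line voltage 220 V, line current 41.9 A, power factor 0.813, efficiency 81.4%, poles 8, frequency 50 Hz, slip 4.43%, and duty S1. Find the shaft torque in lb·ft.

P_in = V·I·cosφ = 220 × 41.9 × 0.813 = 7494 W
P_out = η·P_in = 0.814 × 7494 = 6100 W
n_s = 120×50/8 = 750 rpm; n = 750×(1−0.0443) = 717 rpm
ω = 2π×717/60 = 75.08 rad/s
τ = P_out/ω = 6100/75.08 = 81.25 N·m
In lb·ft: 81.25/1.356 = 59.9 lb·ft

59.9 lb·ft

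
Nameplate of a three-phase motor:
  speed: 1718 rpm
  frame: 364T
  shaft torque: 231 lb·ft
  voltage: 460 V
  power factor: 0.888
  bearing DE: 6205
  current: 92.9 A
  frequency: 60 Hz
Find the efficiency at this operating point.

85.7 %

τ = 231 lb·ft × 1.356 = 313.2 N·m
ω = 2π × 1718/60 = 179.9 rad/s; P_out = τω = 313.2 × 179.9 = 56345 W
P_in = √3·V_L·I_L·cosφ = 1.732 × 460 × 92.9 × 0.888 = 65726 W
η = P_out / P_in = 56345 / 65726 = 0.857 = 85.7%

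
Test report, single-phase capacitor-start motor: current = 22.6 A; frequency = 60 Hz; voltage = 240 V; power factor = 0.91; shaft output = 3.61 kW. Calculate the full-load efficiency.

P_out = 3.61 kW = 3610 W
P_in = V·I·cosφ = 240 × 22.6 × 0.91 = 4936 W
η = P_out / P_in = 3610 / 4936 = 0.731 = 73.1%

73.1 %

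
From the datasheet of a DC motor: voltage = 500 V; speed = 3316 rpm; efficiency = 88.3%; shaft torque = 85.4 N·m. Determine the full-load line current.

67.2 A

ω = 2π×3316/60 = 347.3 rad/s; P_out = τω = 85.4 × 347.3 = 29659 W
P_in = P_out / η = 29659 / 0.883 = 33589 W
I = P_in / V = 33589 / 500 = 67.2 A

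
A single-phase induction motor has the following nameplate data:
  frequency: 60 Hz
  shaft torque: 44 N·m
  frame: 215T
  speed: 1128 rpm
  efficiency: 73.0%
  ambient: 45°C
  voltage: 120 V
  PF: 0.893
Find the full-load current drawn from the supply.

ω = 2π×1128/60 = 118.1 rad/s; P_out = τω = 44 × 118.1 = 5196 W
P_in = P_out / η = 5196 / 0.730 = 7118 W
I = P_in / (V·cosφ) = 7118 / (120 × 0.893) = 66.4 A

66.4 A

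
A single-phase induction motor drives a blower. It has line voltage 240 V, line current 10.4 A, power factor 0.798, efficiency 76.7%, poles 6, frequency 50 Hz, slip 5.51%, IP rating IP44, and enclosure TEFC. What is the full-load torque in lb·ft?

P_in = V·I·cosφ = 240 × 10.4 × 0.798 = 1992 W
P_out = η·P_in = 0.767 × 1992 = 1528 W
n_s = 120×50/6 = 1000 rpm; n = 1000×(1−0.0551) = 945 rpm
ω = 2π×945/60 = 98.96 rad/s
τ = P_out/ω = 1528/98.96 = 15.44 N·m
In lb·ft: 15.44/1.356 = 11.4 lb·ft

11.4 lb·ft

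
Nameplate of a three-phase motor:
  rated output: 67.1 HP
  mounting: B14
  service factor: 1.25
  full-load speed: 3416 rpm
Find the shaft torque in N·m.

140 N·m

P_out = 67.1 × 746 = 50057 W
ω = 2π × 3416/60 = 357.7 rad/s
τ = P_out/ω = 50057/357.7 = 140 N·m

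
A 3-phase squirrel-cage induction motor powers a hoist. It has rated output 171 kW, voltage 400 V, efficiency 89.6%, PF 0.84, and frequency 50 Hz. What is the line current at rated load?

328 A

P_out = 171 kW = 171000 W
P_in = P_out / η = 171000 / 0.896 = 190848 W
I_L = P_in / (√3·V_L·cosφ) = 190848 / (1.732 × 400 × 0.84) = 328 A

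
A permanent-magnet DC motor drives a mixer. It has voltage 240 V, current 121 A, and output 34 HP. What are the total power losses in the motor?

3.68 kW

P_in = V·I = 240×121 = 29040 W
P_out = 34×746 = 25364 W
Losses = P_in − P_out = 29040 − 25364 = 3676 W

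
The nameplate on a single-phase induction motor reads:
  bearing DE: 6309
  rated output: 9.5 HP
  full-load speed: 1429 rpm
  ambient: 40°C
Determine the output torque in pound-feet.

P_out = 9.5 × 746 = 7087 W
ω = 2π × 1429/60 = 149.6 rad/s
τ = P_out/ω = 7087/149.6 = 47.37 N·m
In lb·ft: 47.37/1.356 = 34.9 lb·ft

34.9 lb·ft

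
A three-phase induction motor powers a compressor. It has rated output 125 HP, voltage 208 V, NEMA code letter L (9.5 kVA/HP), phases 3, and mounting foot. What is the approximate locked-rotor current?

S_LR = 9.5 × 125 = 1187.5 kVA
I_LR = S_LR/(√3·V_L) = 1187500/(1.732×208) = 3300 A

3300 A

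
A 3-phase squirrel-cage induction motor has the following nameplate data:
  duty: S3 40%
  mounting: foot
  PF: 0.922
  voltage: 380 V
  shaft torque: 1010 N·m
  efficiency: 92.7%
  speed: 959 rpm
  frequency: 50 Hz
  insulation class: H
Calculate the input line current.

ω = 2π×959/60 = 100.4 rad/s; P_out = τω = 1010 × 100.4 = 101404 W
P_in = P_out / η = 101404 / 0.927 = 109389 W
I_L = P_in / (√3·V_L·cosφ) = 109389 / (1.732 × 380 × 0.922) = 180 A

180 A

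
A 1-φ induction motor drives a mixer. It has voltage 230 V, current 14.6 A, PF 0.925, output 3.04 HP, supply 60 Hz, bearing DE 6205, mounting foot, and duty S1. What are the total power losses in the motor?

838 W

P_in = V·I·cosφ = 230×14.6×0.925 = 3106 W
P_out = 3.04×746 = 2268 W
Losses = P_in − P_out = 3106 − 2268 = 838 W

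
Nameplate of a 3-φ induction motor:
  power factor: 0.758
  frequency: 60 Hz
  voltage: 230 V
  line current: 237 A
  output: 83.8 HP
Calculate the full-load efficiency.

87.4 %

P_out = 83.8 × 746 = 62515 W
P_in = √3·V_L·I_L·cosφ = 1.732 × 230 × 237 × 0.758 = 71564 W
η = P_out / P_in = 62515 / 71564 = 0.874 = 87.4%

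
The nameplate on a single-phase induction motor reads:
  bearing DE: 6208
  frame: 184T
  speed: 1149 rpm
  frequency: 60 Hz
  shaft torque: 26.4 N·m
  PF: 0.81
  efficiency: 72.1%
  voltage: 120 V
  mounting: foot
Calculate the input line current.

ω = 2π×1149/60 = 120.3 rad/s; P_out = τω = 26.4 × 120.3 = 3176 W
P_in = P_out / η = 3176 / 0.721 = 4405 W
I = P_in / (V·cosφ) = 4405 / (120 × 0.81) = 45.3 A

45.3 A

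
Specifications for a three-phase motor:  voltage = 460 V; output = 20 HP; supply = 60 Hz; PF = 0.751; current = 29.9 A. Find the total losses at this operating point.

2.97 kW

P_in = √3·V·I·cosφ = 1.732×460×29.9×0.751 = 17890 W
P_out = 20×746 = 14920 W
Losses = P_in − P_out = 17890 − 14920 = 2970 W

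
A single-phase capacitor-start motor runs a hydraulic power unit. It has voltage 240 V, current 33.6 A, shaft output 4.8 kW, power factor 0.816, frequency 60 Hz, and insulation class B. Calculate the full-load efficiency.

P_out = 4.8 kW = 4800 W
P_in = V·I·cosφ = 240 × 33.6 × 0.816 = 6580 W
η = P_out / P_in = 4800 / 6580 = 0.729 = 72.9%

72.9 %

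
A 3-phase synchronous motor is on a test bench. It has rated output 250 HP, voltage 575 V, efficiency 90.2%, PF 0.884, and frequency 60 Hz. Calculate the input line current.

P_out = 250 × 746 = 186500 W
P_in = P_out / η = 186500 / 0.902 = 206763 W
I_L = P_in / (√3·V_L·cosφ) = 206763 / (1.732 × 575 × 0.884) = 235 A

235 A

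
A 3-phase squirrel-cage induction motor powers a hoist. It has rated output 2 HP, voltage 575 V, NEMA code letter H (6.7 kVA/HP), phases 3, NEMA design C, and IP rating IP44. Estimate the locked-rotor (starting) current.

S_LR = 6.7 × 2 = 13.4 kVA
I_LR = S_LR/(√3·V_L) = 13400/(1.732×575) = 13.5 A

13.5 A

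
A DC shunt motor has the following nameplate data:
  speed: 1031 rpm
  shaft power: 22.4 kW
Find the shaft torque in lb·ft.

ω = 2π × 1031/60 = 108 rad/s
τ = P/ω = 22400/108 = 207.4 N·m
In lb·ft: 207.4/1.356 = 153 lb·ft

153 lb·ft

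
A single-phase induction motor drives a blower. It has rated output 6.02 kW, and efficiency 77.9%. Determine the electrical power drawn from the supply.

7.73 kW

P_out = 6020 W
P_in = P_out/η = 6020/0.779 = 7728 W = 7.73 kW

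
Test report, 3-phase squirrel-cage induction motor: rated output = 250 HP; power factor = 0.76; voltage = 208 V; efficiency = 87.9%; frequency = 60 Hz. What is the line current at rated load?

775 A

P_out = 250 × 746 = 186500 W
P_in = P_out / η = 186500 / 0.879 = 212173 W
I_L = P_in / (√3·V_L·cosφ) = 212173 / (1.732 × 208 × 0.76) = 775 A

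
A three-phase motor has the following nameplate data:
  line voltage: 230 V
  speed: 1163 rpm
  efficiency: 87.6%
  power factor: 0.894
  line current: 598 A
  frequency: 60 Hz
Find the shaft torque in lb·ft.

1130 lb·ft

P_in = √3·V·I·cosφ = 1.732 × 230 × 598 × 0.894 = 212968 W
P_out = η·P_in = 0.876 × 212968 = 186560 W
n = 1163 rpm
ω = 2π×1163/60 = 121.8 rad/s
τ = P_out/ω = 186560/121.8 = 1532 N·m
In lb·ft: 1532/1.356 = 1130 lb·ft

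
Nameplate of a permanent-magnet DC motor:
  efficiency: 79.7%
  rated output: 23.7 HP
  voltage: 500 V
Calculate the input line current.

P_out = 23.7 × 746 = 17680 W
P_in = P_out / η = 17680 / 0.797 = 22183 W
I = P_in / V = 22183 / 500 = 44.4 A

44.4 A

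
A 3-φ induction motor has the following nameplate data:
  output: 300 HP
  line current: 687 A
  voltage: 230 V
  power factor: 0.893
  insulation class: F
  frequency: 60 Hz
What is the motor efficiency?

91.6 %

P_out = 300 × 746 = 223800 W
P_in = √3·V_L·I_L·cosφ = 1.732 × 230 × 687 × 0.893 = 244390 W
η = P_out / P_in = 223800 / 244390 = 0.916 = 91.6%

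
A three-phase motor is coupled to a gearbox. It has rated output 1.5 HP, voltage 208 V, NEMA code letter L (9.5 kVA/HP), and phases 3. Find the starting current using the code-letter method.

39.6 A

S_LR = 9.5 × 1.5 = 14.25 kVA
I_LR = S_LR/(√3·V_L) = 14250/(1.732×208) = 39.6 A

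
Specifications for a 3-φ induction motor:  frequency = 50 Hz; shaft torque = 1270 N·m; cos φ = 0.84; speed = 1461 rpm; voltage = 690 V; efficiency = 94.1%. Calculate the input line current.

206 A

ω = 2π×1461/60 = 153 rad/s; P_out = τω = 1270 × 153 = 194310 W
P_in = P_out / η = 194310 / 0.941 = 206493 W
I_L = P_in / (√3·V_L·cosφ) = 206493 / (1.732 × 690 × 0.84) = 206 A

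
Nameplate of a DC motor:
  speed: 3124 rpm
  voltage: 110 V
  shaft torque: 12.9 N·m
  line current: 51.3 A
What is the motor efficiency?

74.8 %

ω = 2π × 3124/60 = 327.1 rad/s; P_out = τω = 12.9 × 327.1 = 4220 W
P_in = V·I = 110 × 51.3 = 5643 W
η = P_out / P_in = 4220 / 5643 = 0.748 = 74.8%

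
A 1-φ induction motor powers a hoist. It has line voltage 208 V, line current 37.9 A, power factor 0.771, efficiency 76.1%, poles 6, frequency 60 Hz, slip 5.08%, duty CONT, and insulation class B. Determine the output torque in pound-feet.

P_in = V·I·cosφ = 208 × 37.9 × 0.771 = 6078 W
P_out = η·P_in = 0.761 × 6078 = 4625 W
n_s = 120×60/6 = 1200 rpm; n = 1200×(1−0.0508) = 1139 rpm
ω = 2π×1139/60 = 119.3 rad/s
τ = P_out/ω = 4625/119.3 = 38.77 N·m
In lb·ft: 38.77/1.356 = 28.6 lb·ft

28.6 lb·ft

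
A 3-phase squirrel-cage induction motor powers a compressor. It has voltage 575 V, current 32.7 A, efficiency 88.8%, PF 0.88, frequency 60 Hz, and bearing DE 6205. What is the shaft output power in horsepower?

P_in = √3·V·I·cosφ = 1.732 × 575 × 32.7 × 0.88 = 28658 W
P_out = η·P_in = 0.888 × 28658 = 25448 W
= 25448/746 = 34.1 HP

34.1 HP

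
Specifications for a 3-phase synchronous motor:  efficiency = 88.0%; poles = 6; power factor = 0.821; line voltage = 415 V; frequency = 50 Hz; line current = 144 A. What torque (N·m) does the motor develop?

714 N·m

P_in = √3·V·I·cosφ = 1.732 × 415 × 144 × 0.821 = 84977 W
P_out = η·P_in = 0.88 × 84977 = 74780 W
n = n_s = 120×50/6 = 1000 rpm (synchronous)
ω = 2π×1000/60 = 104.7 rad/s
τ = P_out/ω = 74780/104.7 = 714 N·m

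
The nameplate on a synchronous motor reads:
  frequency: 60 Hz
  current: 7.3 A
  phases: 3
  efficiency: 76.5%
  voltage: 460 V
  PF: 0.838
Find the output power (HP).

P_in = √3·V·I·cosφ = 1.732 × 460 × 7.3 × 0.838 = 4874 W
P_out = η·P_in = 0.765 × 4874 = 3729 W
= 3729/746 = 5 HP

5 HP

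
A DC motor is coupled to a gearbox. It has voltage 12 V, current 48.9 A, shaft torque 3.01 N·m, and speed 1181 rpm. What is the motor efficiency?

63.4 %

ω = 2π × 1181/60 = 123.7 rad/s; P_out = τω = 3.01 × 123.7 = 372 W
P_in = V·I = 12 × 48.9 = 587 W
η = P_out / P_in = 372 / 587 = 0.634 = 63.4%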